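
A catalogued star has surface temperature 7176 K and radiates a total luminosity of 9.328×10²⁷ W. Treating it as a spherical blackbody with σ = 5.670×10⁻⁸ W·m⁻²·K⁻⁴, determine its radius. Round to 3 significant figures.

R ≈ 2.22×10⁹ m

L = 4πR²σT⁴ ⇒ R = √(L/(4πσT⁴)).
σT⁴ = 1.50353×10⁸ W/m², so R = √(9.328×10²⁷/(4π×1.50353×10⁸)) = 2.22×10⁹ m.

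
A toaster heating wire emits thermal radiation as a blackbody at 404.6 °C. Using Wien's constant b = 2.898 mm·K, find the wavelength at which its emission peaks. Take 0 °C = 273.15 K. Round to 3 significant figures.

T = 404.6 °C + 273.15 = 677.75 K.
Wien's displacement law: λ_max = b/T = (2.898×10⁻³ m·K)/(677.75 K) = 4.276×10⁻⁶ m.
That is 4.28 μm, in the infrared range.

λ_max ≈ 4.28 μm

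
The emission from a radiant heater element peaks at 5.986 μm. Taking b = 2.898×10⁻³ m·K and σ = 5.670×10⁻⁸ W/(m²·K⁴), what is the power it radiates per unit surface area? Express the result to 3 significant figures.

I ≈ 3.11×10³ W/m²

Wien's law: T = b/λ_max = 2.898×10⁻³/5.986×10⁻⁶ = 484.130 K.
Then I = σT⁴ = 5.670×10⁻⁸×(484.130)⁴ = 3.11×10³ W/m².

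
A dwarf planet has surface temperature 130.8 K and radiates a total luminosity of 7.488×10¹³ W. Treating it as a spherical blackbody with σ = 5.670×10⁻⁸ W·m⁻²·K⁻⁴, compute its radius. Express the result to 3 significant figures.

L = 4πR²σT⁴ ⇒ R = √(L/(4πσT⁴)).
σT⁴ = 16.5964 W/m², so R = √(7.488×10¹³/(4π×16.5964)) = 5.99×10⁵ m.

R ≈ 5.99×10⁵ m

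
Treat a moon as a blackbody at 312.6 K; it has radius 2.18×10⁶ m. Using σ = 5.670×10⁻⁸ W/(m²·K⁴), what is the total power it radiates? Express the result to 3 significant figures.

Surface area A = 4πR² = 4π(2.18×10⁶ m)² = 5.97204×10¹³ m².
P = σAT⁴ = 5.670×10⁻⁸ × 5.97204×10¹³ × (312.6)⁴ = 3.23×10¹⁶ W.

P ≈ 3.23×10¹⁶ W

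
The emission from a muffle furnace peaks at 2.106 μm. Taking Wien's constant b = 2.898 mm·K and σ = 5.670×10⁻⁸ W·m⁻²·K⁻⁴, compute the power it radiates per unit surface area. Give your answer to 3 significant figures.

I ≈ 2.03×10⁵ W/m²

Wien's law: T = b/λ_max = 2.898×10⁻³/2.106×10⁻⁶ = 1376.07 K.
Then I = σT⁴ = 5.670×10⁻⁸×(1376.07)⁴ = 2.03×10⁵ W/m².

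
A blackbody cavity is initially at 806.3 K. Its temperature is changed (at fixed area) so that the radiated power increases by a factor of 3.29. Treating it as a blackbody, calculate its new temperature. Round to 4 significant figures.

P ∝ T⁴, so T₂/T₁ = (P₂/P₁)^(1/4) = (3.29)^(1/4) = 1.34679.
T₂ = 806.3 × 1.34679 = 1086 K.

T₂ ≈ 1086 K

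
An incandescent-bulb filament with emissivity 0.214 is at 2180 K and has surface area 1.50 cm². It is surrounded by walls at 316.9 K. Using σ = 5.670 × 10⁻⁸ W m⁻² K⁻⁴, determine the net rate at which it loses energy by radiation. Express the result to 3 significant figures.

Area A = 1.50 cm² = 1.50×10⁻⁴ m².
Net radiated power P_net = εσA(T⁴ − T₀⁴) = 0.214×5.670×10⁻⁸×1.50×10⁻⁴×(2180⁴ − 316.9⁴).
T⁴ − T₀⁴ = 2.25853×10¹³ − 1.00853×10¹⁰ = 2.25752×10¹³ K⁴, so P_net = 41.1 W.

Net loss ≈ 41.1 W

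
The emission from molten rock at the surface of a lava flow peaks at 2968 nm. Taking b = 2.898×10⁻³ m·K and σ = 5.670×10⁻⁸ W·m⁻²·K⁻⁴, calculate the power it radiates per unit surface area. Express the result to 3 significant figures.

I ≈ 5.15×10⁴ W/m²

Wien's law: T = b/λ_max = 2.898×10⁻³/2.968×10⁻⁶ = 976.415 K.
Then I = σT⁴ = 5.670×10⁻⁸×(976.415)⁴ = 5.15×10⁴ W/m².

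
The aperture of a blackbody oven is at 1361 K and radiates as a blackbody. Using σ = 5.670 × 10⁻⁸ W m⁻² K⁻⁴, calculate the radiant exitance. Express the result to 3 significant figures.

Stefan–Boltzmann: I = σT⁴ = 5.670×10⁻⁸ × (1361)⁴ = 1.95×10⁵ W/m².

I ≈ 1.95×10⁵ W/m²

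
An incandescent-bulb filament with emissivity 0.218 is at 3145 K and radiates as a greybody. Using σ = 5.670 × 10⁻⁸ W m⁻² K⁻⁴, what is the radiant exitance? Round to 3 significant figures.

I ≈ 1.21×10⁶ W/m²

Stefan–Boltzmann: I = εσT⁴ = 0.218 × 5.670×10⁻⁸ × (3145)⁴ = 1.21×10⁶ W/m².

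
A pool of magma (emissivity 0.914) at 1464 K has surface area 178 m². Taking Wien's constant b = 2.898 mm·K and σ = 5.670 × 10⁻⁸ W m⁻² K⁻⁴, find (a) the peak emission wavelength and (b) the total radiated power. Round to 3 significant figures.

(a) λ_max = b/T = 2.898×10⁻³/1464 = 1.980×10⁻⁶ m = 1.98 μm.
Area A = 178 m².
(b) P = εσAT⁴ = 0.914×5.670×10⁻⁸×178×(1464)⁴ = 4.24×10⁷ W.

λ_max ≈ 1.98 μm; P ≈ 4.24×10⁷ W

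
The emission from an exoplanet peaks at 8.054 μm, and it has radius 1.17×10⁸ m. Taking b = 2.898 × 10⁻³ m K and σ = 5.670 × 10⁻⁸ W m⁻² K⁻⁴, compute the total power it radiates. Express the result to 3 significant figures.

P ≈ 1.63×10²⁰ W

Wien's law: T = b/λ_max = 2.898×10⁻³/8.054×10⁻⁶ = 359.821 K.
Surface area A = 4πR² = 4π(1.17×10⁸ m)² = 1.72021×10¹⁷ m².
Then P = σAT⁴ = 5.670×10⁻⁸×1.72021×10¹⁷×(359.821)⁴ = 1.63×10²⁰ W.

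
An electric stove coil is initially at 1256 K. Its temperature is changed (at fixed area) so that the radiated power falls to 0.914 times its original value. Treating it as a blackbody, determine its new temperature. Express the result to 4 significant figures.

T₂ ≈ 1228 K

P ∝ T⁴, so T₂/T₁ = (P₂/P₁)^(1/4) = (0.914)^(1/4) = 0.977770.
T₂ = 1256 × 0.977770 = 1228 K.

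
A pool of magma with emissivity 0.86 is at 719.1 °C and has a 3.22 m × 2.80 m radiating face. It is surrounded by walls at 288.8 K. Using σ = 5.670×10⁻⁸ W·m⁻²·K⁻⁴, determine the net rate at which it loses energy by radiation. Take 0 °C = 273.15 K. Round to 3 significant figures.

T = 719.1 °C + 273.15 = 992.25 K.
Area A = 3.22 × 2.80 = 9.016 m².
Net radiated power P_net = εσA(T⁴ − T₀⁴) = 0.86×5.670×10⁻⁸×9.016×(992.25⁴ − 288.8⁴).
T⁴ − T₀⁴ = 9.69359×10¹¹ − 6.95647×10⁹ = 9.62403×10¹¹ K⁴, so P_net = 4.23×10⁵ W.

Net loss ≈ 4.23×10⁵ W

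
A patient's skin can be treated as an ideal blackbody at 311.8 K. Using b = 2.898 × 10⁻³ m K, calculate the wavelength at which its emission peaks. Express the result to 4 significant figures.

λ_max ≈ 9.294 μm

Wien's displacement law: λ_max = b/T = (2.898×10⁻³ m·K)/(311.8 K) = 9.2944×10⁻⁶ m.
That is 9.294 μm, in the infrared range.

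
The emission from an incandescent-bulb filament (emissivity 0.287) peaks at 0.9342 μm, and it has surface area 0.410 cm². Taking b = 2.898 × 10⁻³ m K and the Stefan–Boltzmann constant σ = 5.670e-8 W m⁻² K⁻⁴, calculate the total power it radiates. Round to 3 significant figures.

Wien's law: T = b/λ_max = 2.898×10⁻³/9.342×10⁻⁷ = 3102.12 K.
Area A = 0.410 cm² = 4.10×10⁻⁵ m².
Then P = εσAT⁴ = 0.287×5.670×10⁻⁸×4.10×10⁻⁵×(3102.12)⁴ = 61.8 W.

P ≈ 61.8 W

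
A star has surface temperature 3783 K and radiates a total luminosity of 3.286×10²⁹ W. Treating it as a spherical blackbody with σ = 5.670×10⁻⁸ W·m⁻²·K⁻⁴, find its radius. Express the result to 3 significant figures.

L = 4πR²σT⁴ ⇒ R = √(L/(4πσT⁴)).
σT⁴ = 1.16126×10⁷ W/m², so R = √(3.286×10²⁹/(4π×1.16126×10⁷)) = 4.75×10¹⁰ m.

R ≈ 4.75×10¹⁰ m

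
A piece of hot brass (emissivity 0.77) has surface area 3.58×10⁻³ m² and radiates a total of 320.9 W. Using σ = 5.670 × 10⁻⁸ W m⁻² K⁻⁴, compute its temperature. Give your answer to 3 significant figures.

T ≈ 1.20×10³ K

Area A = 3.58×10⁻³ m².
P = εσAT⁴ ⇒ T = (P/(εσA))^(1/4) = (320.9/(0.77×5.670×10⁻⁸×3.58×10⁻³))^(1/4) = 1.20×10³ K.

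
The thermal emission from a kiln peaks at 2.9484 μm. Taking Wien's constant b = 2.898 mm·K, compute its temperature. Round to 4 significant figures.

T ≈ 982.9 K

Wien's law gives T = b/λ_max = (2.898×10⁻³ m·K)/(2.9484×10⁻⁶ m) = 982.9 K.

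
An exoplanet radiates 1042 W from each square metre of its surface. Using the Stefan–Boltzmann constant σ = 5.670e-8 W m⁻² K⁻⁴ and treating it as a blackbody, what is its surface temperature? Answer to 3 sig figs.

I = σT⁴, so T = (I/σ)^(1/4) = (1042/(5.670×10⁻⁸))^(1/4) = 368 K.

T ≈ 368 K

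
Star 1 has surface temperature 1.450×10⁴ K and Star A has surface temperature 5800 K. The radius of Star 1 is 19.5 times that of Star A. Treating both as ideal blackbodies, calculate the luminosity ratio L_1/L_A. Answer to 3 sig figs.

L_1/L_A ≈ 1.49×10⁴

L ∝ R²T⁴, so L_1/L_A = (R_1/R_A)²(T_1/T_A)⁴ = (19.5)² × (1.450×10⁴/5800)⁴ = 380.25 × 39.0625 = 1.49×10⁴.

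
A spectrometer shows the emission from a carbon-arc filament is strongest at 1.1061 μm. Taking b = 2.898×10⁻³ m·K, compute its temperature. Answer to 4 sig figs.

Wien's law gives T = b/λ_max = (2.898×10⁻³ m·K)/(1.1061×10⁻⁶ m) = 2620 K.

T ≈ 2620 K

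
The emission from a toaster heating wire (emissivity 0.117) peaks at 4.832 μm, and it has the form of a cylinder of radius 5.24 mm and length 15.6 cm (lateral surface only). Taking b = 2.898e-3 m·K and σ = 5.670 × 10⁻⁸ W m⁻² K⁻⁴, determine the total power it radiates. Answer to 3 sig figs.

Wien's law: T = b/λ_max = 2.898×10⁻³/4.832×10⁻⁶ = 599.752 K.
Lateral area A = 2πrL = 2π×5.24×10⁻³×0.156 = 5.13613×10⁻³ m².
Then P = εσAT⁴ = 0.117×5.670×10⁻⁸×5.13613×10⁻³×(599.752)⁴ = 4.41 W.

P ≈ 4.41 W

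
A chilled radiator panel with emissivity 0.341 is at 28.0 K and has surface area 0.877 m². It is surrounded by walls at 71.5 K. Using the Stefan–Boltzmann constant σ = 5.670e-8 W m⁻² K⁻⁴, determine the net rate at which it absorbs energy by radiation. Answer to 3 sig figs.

Area A = 0.877 m².
Net radiated power P_net = εσA(T⁴ − T₀⁴) = 0.341×5.670×10⁻⁸×0.877×(28.0⁴ − 71.5⁴).
T⁴ − T₀⁴ = 6.14656×10⁵ − 2.61351×10⁷ = -2.55204×10⁷ K⁴, so P_net = -0.433 W — negative, meaning a net gain of 0.433 W.

Net gain ≈ 0.433 W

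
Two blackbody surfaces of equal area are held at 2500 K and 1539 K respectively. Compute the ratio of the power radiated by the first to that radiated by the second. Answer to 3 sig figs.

With equal areas, P₁/P₂ = (T₁/T₂)⁴ = (2500/1539)⁴ = 6.96.

P₁/P₂ ≈ 6.96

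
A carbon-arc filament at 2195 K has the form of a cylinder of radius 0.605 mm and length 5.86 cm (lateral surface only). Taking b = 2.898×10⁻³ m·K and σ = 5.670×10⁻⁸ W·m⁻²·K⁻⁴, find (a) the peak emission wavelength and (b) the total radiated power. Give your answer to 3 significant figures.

(a) λ_max = b/T = 2.898×10⁻³/2195 = 1.320×10⁻⁶ m = 1.32×10³ nm.
Lateral area A = 2πrL = 2π×6.05×10⁻⁴×0.0586 = 2.22758×10⁻⁴ m².
(b) P = σAT⁴ = 5.670×10⁻⁸×2.22758×10⁻⁴×(2195)⁴ = 293 W.

λ_max ≈ 1.32×10³ nm; P ≈ 293 W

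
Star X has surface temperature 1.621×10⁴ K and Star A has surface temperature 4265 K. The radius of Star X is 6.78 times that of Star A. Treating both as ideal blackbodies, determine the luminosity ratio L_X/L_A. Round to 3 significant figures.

L_X/L_A ≈ 9.59×10³

L ∝ R²T⁴, so L_X/L_A = (R_X/R_A)²(T_X/T_A)⁴ = (6.78)² × (1.621×10⁴/4265)⁴ = 45.9684 × 208.668 = 9.59×10³.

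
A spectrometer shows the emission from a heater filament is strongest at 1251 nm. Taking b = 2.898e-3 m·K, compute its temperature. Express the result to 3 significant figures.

Wien's law gives T = b/λ_max = (2.898×10⁻³ m·K)/(1.251×10⁻⁶ m) = 2.32×10³ K.

T ≈ 2.32×10³ K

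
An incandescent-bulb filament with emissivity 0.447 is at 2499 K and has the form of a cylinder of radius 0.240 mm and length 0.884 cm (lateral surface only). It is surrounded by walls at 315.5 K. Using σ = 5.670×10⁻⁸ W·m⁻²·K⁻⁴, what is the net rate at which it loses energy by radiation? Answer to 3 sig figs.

Net loss ≈ 13.2 W

Lateral area A = 2πrL = 2π×2.40×10⁻⁴×8.84×10⁻³ = 1.33304×10⁻⁵ m².
Net radiated power P_net = εσA(T⁴ − T₀⁴) = 0.447×5.670×10⁻⁸×1.33304×10⁻⁵×(2499⁴ − 315.5⁴).
T⁴ − T₀⁴ = 3.90000×10¹³ − 9.90826×10⁹ = 3.89901×10¹³ K⁴, so P_net = 13.2 W.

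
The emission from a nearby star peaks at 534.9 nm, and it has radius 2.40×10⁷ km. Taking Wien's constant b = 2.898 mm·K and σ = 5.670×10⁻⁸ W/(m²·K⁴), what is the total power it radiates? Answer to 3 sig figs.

P ≈ 3.54×10²⁹ W

Wien's law: T = b/λ_max = 2.898×10⁻³/5.349×10⁻⁷ = 5417.84 K.
Surface area A = 4πR² = 4π(2.40×10¹⁰ m)² = 7.23823×10²¹ m².
Then P = σAT⁴ = 5.670×10⁻⁸×7.23823×10²¹×(5417.84)⁴ = 3.54×10²⁹ W.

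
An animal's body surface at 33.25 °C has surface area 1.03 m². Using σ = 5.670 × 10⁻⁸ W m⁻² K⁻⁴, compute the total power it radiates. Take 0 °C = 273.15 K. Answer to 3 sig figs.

T = 33.25 °C + 273.15 = 306.40 K.
Area A = 1.03 m².
P = σAT⁴ = 5.670×10⁻⁸ × 1.03 × (306.40)⁴ = 515 W.

P ≈ 515 W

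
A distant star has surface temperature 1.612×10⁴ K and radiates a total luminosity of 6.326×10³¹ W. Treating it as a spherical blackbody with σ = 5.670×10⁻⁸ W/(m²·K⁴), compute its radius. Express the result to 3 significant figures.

L = 4πR²σT⁴ ⇒ R = √(L/(4πσT⁴)).
σT⁴ = 3.82863×10⁹ W/m², so R = √(6.326×10³¹/(4π×3.82863×10⁹)) = 3.63×10¹⁰ m.

R ≈ 3.63×10¹⁰ m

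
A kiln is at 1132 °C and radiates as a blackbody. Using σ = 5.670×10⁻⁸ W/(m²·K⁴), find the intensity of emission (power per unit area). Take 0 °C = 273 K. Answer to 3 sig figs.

I ≈ 2.21×10⁵ W/m²

T = 1132 °C + 273 = 1405 K.
Stefan–Boltzmann: I = σT⁴ = 5.670×10⁻⁸ × (1405)⁴ = 2.21×10⁵ W/m².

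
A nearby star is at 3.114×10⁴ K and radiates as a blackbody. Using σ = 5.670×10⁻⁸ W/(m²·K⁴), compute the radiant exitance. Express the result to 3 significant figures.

I ≈ 5.33×10¹⁰ W/m²

Stefan–Boltzmann: I = σT⁴ = 5.670×10⁻⁸ × (3.114×10⁴)⁴ = 5.33×10¹⁰ W/m².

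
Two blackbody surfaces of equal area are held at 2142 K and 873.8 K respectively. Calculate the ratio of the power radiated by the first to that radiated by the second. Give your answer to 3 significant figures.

With equal areas, P₁/P₂ = (T₁/T₂)⁴ = (2142/873.8)⁴ = 36.1.

P₁/P₂ ≈ 36.1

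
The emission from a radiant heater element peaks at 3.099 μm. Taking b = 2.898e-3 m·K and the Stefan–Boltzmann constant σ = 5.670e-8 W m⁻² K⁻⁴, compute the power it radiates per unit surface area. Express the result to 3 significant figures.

Wien's law: T = b/λ_max = 2.898×10⁻³/3.099×10⁻⁶ = 935.140 K.
Then I = σT⁴ = 5.670×10⁻⁸×(935.140)⁴ = 4.34×10⁴ W/m².

I ≈ 4.34×10⁴ W/m²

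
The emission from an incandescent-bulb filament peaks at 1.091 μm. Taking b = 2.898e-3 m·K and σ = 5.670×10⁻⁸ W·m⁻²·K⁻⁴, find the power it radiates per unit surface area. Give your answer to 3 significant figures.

Wien's law: T = b/λ_max = 2.898×10⁻³/1.091×10⁻⁶ = 2656.28 K.
Then I = σT⁴ = 5.670×10⁻⁸×(2656.28)⁴ = 2.82×10⁶ W/m².

I ≈ 2.82×10⁶ W/m²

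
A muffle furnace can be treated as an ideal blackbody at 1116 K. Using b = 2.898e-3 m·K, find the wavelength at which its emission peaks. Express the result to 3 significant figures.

Wien's displacement law: λ_max = b/T = (2.898×10⁻³ m·K)/(1116 K) = 2.597×10⁻⁶ m.
That is 2.60 μm, in the infrared range.

λ_max ≈ 2.60 μm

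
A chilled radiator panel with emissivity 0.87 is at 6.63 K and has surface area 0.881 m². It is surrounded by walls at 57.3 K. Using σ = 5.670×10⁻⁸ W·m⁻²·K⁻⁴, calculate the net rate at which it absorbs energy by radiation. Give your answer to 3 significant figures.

Area A = 0.881 m².
Net radiated power P_net = εσA(T⁴ − T₀⁴) = 0.87×5.670×10⁻⁸×0.881×(6.63⁴ − 57.3⁴).
T⁴ − T₀⁴ = 1932.21 − 1.07800×10⁷ = -1.07781×10⁷ K⁴, so P_net = -0.468 W — negative, meaning a net gain of 0.468 W.

Net gain ≈ 0.468 W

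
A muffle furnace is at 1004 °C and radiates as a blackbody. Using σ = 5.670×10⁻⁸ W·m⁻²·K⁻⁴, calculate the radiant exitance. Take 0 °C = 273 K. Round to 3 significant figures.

T = 1004 °C + 273 = 1277 K.
Stefan–Boltzmann: I = σT⁴ = 5.670×10⁻⁸ × (1277)⁴ = 1.51×10⁵ W/m².

I ≈ 1.51×10⁵ W/m²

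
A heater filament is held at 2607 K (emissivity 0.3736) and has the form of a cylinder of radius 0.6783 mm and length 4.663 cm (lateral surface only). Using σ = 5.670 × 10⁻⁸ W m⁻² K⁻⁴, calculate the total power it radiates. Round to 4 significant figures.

Lateral area A = 2πrL = 2π×6.783×10⁻⁴×0.04663 = 1.98732×10⁻⁴ m².
P = εσAT⁴ = 0.3736 × 5.670×10⁻⁸ × 1.98732×10⁻⁴ × (2607)⁴ = 194.5 W.

P ≈ 194.5 W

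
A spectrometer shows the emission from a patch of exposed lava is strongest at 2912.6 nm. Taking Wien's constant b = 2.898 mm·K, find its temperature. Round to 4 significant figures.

T ≈ 995.0 K

Wien's law gives T = b/λ_max = (2.898×10⁻³ m·K)/(2.9126×10⁻⁶ m) = 995.0 K.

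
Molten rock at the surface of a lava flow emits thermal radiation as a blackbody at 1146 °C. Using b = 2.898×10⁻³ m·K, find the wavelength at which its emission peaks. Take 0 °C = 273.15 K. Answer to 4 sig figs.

λ_max ≈ 2.042 μm

T = 1146 °C + 273.15 = 1419.15 K.
Wien's displacement law: λ_max = b/T = (2.898×10⁻³ m·K)/(1419.15 K) = 2.0421×10⁻⁶ m.
That is 2.042 μm, in the infrared range.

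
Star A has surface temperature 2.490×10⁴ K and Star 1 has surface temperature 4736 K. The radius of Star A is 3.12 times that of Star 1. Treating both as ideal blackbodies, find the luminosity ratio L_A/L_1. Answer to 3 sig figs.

L ∝ R²T⁴, so L_A/L_1 = (R_A/R_1)²(T_A/T_1)⁴ = (3.12)² × (2.490×10⁴/4736)⁴ = 9.7344 × 764.101 = 7.44×10³.

L_A/L_1 ≈ 7.44×10³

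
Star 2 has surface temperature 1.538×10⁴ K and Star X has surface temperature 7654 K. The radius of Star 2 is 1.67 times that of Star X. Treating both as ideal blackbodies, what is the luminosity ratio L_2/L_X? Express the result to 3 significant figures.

L ∝ R²T⁴, so L_2/L_X = (R_2/R_X)²(T_2/T_X)⁴ = (1.67)² × (1.538×10⁴/7654)⁴ = 2.7889 × 16.3031 = 45.5.

L_2/L_X ≈ 45.5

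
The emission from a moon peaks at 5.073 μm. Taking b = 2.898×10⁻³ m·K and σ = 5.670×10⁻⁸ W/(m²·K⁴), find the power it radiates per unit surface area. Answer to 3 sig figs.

I ≈ 6.04×10³ W/m²

Wien's law: T = b/λ_max = 2.898×10⁻³/5.073×10⁻⁶ = 571.260 K.
Then I = σT⁴ = 5.670×10⁻⁸×(571.260)⁴ = 6.04×10³ W/m².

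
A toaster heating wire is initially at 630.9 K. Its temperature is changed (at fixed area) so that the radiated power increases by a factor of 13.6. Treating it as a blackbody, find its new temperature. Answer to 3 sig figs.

P ∝ T⁴, so T₂/T₁ = (P₂/P₁)^(1/4) = (13.6)^(1/4) = 1.92037.
T₂ = 630.9 × 1.92037 = 1.21×10³ K.

T₂ ≈ 1.21×10³ K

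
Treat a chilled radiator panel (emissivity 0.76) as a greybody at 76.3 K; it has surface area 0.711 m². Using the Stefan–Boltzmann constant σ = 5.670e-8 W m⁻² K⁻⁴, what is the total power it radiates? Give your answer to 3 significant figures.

P ≈ 1.04 W

Area A = 0.711 m².
P = εσAT⁴ = 0.76 × 5.670×10⁻⁸ × 0.711 × (76.3)⁴ = 1.04 W.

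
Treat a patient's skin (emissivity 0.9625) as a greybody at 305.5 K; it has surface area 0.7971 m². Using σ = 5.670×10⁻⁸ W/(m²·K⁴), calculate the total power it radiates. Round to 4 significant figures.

P ≈ 378.9 W

Area A = 0.7971 m².
P = εσAT⁴ = 0.9625 × 5.670×10⁻⁸ × 0.7971 × (305.5)⁴ = 378.9 W.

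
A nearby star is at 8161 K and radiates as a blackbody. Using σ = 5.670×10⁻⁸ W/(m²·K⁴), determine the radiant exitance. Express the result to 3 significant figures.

Stefan–Boltzmann: I = σT⁴ = 5.670×10⁻⁸ × (8161)⁴ = 2.52×10⁸ W/m².

I ≈ 2.52×10⁸ W/m²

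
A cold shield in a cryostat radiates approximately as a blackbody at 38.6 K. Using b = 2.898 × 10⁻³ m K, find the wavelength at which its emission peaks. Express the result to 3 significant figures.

Wien's displacement law: λ_max = b/T = (2.898×10⁻³ m·K)/(38.6 K) = 7.508×10⁻⁵ m.
That is 75.1 μm, in the infrared range.

λ_max ≈ 75.1 μm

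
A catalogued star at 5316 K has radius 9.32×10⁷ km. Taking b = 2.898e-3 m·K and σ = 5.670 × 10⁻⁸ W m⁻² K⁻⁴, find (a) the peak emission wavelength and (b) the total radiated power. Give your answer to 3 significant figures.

(a) λ_max = b/T = 2.898×10⁻³/5316 = 5.451×10⁻⁷ m = 545 nm.
Surface area A = 4πR² = 4π(9.32×10¹⁰ m)² = 1.09155×10²³ m².
(b) P = σAT⁴ = 5.670×10⁻⁸×1.09155×10²³×(5316)⁴ = 4.94×10³⁰ W.

λ_max ≈ 545 nm; P ≈ 4.94×10³⁰ W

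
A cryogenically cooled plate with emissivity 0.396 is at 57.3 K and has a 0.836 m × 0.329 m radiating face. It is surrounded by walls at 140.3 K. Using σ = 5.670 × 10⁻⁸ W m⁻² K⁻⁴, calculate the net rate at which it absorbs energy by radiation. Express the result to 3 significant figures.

Area A = 0.836 × 0.329 = 0.275044 m².
Net radiated power P_net = εσA(T⁴ − T₀⁴) = 0.396×5.670×10⁻⁸×0.275044×(57.3⁴ − 140.3⁴).
T⁴ − T₀⁴ = 1.07800×10⁷ − 3.87463×10⁸ = -3.76683×10⁸ K⁴, so P_net = -2.33 W — negative, meaning a net gain of 2.33 W.

Net gain ≈ 2.33 W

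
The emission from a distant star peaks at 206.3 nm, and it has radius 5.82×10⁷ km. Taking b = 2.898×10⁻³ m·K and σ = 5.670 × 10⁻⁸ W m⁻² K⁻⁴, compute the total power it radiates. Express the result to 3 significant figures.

P ≈ 9.40×10³¹ W

Wien's law: T = b/λ_max = 2.898×10⁻³/2.063×10⁻⁷ = 14047.5 K.
Surface area A = 4πR² = 4π(5.82×10¹⁰ m)² = 4.25653×10²² m².
Then P = σAT⁴ = 5.670×10⁻⁸×4.25653×10²²×(14047.5)⁴ = 9.40×10³¹ W.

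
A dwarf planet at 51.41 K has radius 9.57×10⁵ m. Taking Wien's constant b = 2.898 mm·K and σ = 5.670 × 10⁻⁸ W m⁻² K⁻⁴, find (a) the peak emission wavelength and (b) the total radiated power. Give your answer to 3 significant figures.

λ_max ≈ 56.4 μm; P ≈ 4.56×10¹² W

(a) λ_max = b/T = 2.898×10⁻³/51.41 = 5.637×10⁻⁵ m = 56.4 μm.
Surface area A = 4πR² = 4π(9.57×10⁵ m)² = 1.15089×10¹³ m².
(b) P = σAT⁴ = 5.670×10⁻⁸×1.15089×10¹³×(51.41)⁴ = 4.56×10¹² W.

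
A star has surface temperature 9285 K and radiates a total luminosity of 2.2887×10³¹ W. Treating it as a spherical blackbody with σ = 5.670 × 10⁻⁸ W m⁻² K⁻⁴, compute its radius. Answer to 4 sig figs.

L = 4πR²σT⁴ ⇒ R = √(L/(4πσT⁴)).
σT⁴ = 4.21416×10⁸ W/m², so R = √(2.2887×10³¹/(4π×4.21416×10⁸)) = 6.574×10¹⁰ m.

R ≈ 6.574×10¹⁰ m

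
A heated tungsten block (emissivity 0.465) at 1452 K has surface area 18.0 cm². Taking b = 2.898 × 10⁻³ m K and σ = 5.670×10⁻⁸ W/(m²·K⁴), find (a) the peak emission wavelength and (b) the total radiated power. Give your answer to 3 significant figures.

(a) λ_max = b/T = 2.898×10⁻³/1452 = 1.996×10⁻⁶ m = 2.00×10³ nm.
Area A = 18.0 cm² = 1.80×10⁻³ m².
(b) P = εσAT⁴ = 0.465×5.670×10⁻⁸×1.80×10⁻³×(1452)⁴ = 211 W.

λ_max ≈ 2.00×10³ nm; P ≈ 211 W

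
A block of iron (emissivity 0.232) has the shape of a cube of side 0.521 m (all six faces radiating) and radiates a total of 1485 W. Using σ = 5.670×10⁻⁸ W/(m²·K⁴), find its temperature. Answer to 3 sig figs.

Area A = 6s² = 6×(0.521 m)² = 1.62865 m².
P = εσAT⁴ ⇒ T = (P/(εσA))^(1/4) = (1485/(0.232×5.670×10⁻⁸×1.62865))^(1/4) = 513 K.

T ≈ 513 K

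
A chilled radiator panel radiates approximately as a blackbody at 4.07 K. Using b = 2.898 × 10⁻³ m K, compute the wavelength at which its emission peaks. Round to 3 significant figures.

λ_max ≈ 7.12×10⁻⁴ m

Wien's displacement law: λ_max = b/T = (2.898×10⁻³ m·K)/(4.07 K) = 7.120×10⁻⁴ m.
That is 7.12×10⁻⁴ m, in the infrared range.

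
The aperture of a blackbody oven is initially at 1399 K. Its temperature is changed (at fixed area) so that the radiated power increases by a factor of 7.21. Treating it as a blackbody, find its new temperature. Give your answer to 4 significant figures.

P ∝ T⁴, so T₂/T₁ = (P₂/P₁)^(1/4) = (7.21)^(1/4) = 1.63864.
T₂ = 1399 × 1.63864 = 2292 K.

T₂ ≈ 2292 K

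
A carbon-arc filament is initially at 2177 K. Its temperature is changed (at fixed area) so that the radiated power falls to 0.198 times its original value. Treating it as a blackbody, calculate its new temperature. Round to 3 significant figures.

T₂ ≈ 1.45×10³ K

P ∝ T⁴, so T₂/T₁ = (P₂/P₁)^(1/4) = (0.198)^(1/4) = 0.667062.
T₂ = 2177 × 0.667062 = 1.45×10³ K.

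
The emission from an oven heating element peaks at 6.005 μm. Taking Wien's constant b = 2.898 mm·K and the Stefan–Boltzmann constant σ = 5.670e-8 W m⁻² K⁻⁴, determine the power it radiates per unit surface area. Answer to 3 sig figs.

I ≈ 3.08×10³ W/m²

Wien's law: T = b/λ_max = 2.898×10⁻³/6.005×10⁻⁶ = 482.598 K.
Then I = σT⁴ = 5.670×10⁻⁸×(482.598)⁴ = 3.08×10³ W/m².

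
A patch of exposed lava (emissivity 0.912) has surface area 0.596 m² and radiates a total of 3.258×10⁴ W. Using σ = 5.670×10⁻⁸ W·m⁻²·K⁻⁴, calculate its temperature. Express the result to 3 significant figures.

T ≈ 1.01×10³ K

Area A = 0.596 m².
P = εσAT⁴ ⇒ T = (P/(εσA))^(1/4) = (3.258×10⁴/(0.912×5.670×10⁻⁸×0.596))^(1/4) = 1.01×10³ K.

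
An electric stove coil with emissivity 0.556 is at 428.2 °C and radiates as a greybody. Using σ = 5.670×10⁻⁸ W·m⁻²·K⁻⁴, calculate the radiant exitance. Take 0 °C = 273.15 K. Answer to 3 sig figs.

I ≈ 7.63×10³ W/m²

T = 428.2 °C + 273.15 = 701.35 K.
Stefan–Boltzmann: I = εσT⁴ = 0.556 × 5.670×10⁻⁸ × (701.35)⁴ = 7.63×10³ W/m².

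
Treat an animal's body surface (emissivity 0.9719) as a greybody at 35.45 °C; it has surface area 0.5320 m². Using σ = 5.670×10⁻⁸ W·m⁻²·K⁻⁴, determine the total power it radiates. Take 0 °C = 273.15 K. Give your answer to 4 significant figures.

P ≈ 265.9 W

T = 35.45 °C + 273.15 = 308.60 K.
Area A = 0.5320 m².
P = εσAT⁴ = 0.9719 × 5.670×10⁻⁸ × 0.5320 × (308.60)⁴ = 265.9 W.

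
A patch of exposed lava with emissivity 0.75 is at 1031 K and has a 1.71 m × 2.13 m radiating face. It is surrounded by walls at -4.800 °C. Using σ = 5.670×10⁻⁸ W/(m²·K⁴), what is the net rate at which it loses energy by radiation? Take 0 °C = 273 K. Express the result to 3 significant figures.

Net loss ≈ 1.74×10⁵ W

Surroundings: T = -4.800 °C + 273 = 268.200 K.
Area A = 1.71 × 2.13 = 3.6423 m².
Net radiated power P_net = εσA(T⁴ − T₀⁴) = 0.75×5.670×10⁻⁸×3.6423×(1031⁴ − 268.200⁴).
T⁴ − T₀⁴ = 1.12989×10¹² − 5.17410×10⁹ = 1.12472×10¹² K⁴, so P_net = 1.74×10⁵ W.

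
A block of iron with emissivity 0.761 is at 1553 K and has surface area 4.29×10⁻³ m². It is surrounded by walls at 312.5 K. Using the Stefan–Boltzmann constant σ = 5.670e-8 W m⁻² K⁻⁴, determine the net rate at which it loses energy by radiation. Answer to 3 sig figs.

Area A = 4.29×10⁻³ m².
Net radiated power P_net = εσA(T⁴ − T₀⁴) = 0.761×5.670×10⁻⁸×4.29×10⁻³×(1553⁴ − 312.5⁴).
T⁴ − T₀⁴ = 5.81682×10¹² − 9.53674×10⁹ = 5.80728×10¹² K⁴, so P_net = 1.07×10³ W.

Net loss ≈ 1.07×10³ W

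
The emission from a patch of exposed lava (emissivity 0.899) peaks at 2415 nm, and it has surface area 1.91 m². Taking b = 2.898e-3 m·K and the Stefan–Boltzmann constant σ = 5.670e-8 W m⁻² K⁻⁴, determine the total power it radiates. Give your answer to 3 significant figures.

Wien's law: T = b/λ_max = 2.898×10⁻³/2.415×10⁻⁶ = 1200.00 K.
Area A = 1.91 m².
Then P = εσAT⁴ = 0.899×5.670×10⁻⁸×1.91×(1200.00)⁴ = 2.02×10⁵ W.

P ≈ 2.02×10⁵ W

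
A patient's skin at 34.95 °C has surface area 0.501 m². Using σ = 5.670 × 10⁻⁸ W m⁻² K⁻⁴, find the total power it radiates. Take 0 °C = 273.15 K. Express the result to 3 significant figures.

P ≈ 256 W

T = 34.95 °C + 273.15 = 308.10 K.
Area A = 0.501 m².
P = σAT⁴ = 5.670×10⁻⁸ × 0.501 × (308.10)⁴ = 256 W.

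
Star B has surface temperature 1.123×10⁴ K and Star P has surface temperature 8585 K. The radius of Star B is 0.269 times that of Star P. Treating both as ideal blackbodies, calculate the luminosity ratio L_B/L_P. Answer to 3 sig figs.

L ∝ R²T⁴, so L_B/L_P = (R_B/R_P)²(T_B/T_P)⁴ = (0.269)² × (1.123×10⁴/8585)⁴ = 0.072361 × 2.92791 = 0.212.

L_B/L_P ≈ 0.212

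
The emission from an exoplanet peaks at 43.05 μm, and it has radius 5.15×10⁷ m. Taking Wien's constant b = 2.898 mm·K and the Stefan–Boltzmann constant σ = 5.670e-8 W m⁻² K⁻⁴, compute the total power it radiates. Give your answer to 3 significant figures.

Wien's law: T = b/λ_max = 2.898×10⁻³/4.305×10⁻⁵ = 67.3171 K.
Surface area A = 4πR² = 4π(5.15×10⁷ m)² = 3.33292×10¹⁶ m².
Then P = σAT⁴ = 5.670×10⁻⁸×3.33292×10¹⁶×(67.3171)⁴ = 3.88×10¹⁶ W.

P ≈ 3.88×10¹⁶ W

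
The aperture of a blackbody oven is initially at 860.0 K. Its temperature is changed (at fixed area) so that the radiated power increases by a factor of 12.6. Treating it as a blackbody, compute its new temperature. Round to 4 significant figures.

P ∝ T⁴, so T₂/T₁ = (P₂/P₁)^(1/4) = (12.6)^(1/4) = 1.88405.
T₂ = 860.0 × 1.88405 = 1620 K.

T₂ ≈ 1620 K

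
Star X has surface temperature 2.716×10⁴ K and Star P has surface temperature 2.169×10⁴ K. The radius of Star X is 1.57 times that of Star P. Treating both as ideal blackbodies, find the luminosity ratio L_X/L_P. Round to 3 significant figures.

L_X/L_P ≈ 6.06

L ∝ R²T⁴, so L_X/L_P = (R_X/R_P)²(T_X/T_P)⁴ = (1.57)² × (2.716×10⁴/2.169×10⁴)⁴ = 2.4649 × 2.45856 = 6.06.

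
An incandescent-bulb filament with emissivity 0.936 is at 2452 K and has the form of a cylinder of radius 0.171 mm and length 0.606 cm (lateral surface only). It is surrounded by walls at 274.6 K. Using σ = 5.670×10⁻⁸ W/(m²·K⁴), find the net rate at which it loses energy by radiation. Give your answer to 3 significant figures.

Net loss ≈ 12.5 W

Lateral area A = 2πrL = 2π×1.71×10⁻⁴×6.06×10⁻³ = 6.51101×10⁻⁶ m².
Net radiated power P_net = εσA(T⁴ − T₀⁴) = 0.936×5.670×10⁻⁸×6.51101×10⁻⁶×(2452⁴ − 274.6⁴).
T⁴ − T₀⁴ = 3.61478×10¹³ − 5.68594×10⁹ = 3.61421×10¹³ K⁴, so P_net = 12.5 W.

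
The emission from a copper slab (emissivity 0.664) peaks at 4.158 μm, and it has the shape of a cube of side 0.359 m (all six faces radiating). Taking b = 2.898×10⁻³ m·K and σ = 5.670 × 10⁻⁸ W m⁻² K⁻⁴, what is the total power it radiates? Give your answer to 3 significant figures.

P ≈ 6.87×10³ W

Wien's law: T = b/λ_max = 2.898×10⁻³/4.158×10⁻⁶ = 696.970 K.
Area A = 6s² = 6×(0.359 m)² = 0.773286 m².
Then P = εσAT⁴ = 0.664×5.670×10⁻⁸×0.773286×(696.970)⁴ = 6.87×10³ W.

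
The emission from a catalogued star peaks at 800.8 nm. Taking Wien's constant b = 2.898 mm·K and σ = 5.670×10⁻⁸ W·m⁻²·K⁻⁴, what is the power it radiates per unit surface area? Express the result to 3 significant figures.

Wien's law: T = b/λ_max = 2.898×10⁻³/8.008×10⁻⁷ = 3618.88 K.
Then I = σT⁴ = 5.670×10⁻⁸×(3618.88)⁴ = 9.72×10⁶ W/m².

I ≈ 9.72×10⁶ W/m²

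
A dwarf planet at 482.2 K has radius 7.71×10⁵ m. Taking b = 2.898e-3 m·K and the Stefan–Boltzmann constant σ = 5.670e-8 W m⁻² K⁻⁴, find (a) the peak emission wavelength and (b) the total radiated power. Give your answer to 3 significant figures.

(a) λ_max = b/T = 2.898×10⁻³/482.2 = 6.010×10⁻⁶ m = 6.01 μm.
Surface area A = 4πR² = 4π(7.71×10⁵ m)² = 7.46997×10¹² m².
(b) P = σAT⁴ = 5.670×10⁻⁸×7.46997×10¹²×(482.2)⁴ = 2.29×10¹⁶ W.

λ_max ≈ 6.01 μm; P ≈ 2.29×10¹⁶ W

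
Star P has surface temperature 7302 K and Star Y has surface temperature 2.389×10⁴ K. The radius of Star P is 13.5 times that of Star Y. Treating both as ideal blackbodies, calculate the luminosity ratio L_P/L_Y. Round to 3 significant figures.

L ∝ R²T⁴, so L_P/L_Y = (R_P/R_Y)²(T_P/T_Y)⁴ = (13.5)² × (7302/2.389×10⁴)⁴ = 182.25 × 8.72776×10⁻³ = 1.59.

L_P/L_Y ≈ 1.59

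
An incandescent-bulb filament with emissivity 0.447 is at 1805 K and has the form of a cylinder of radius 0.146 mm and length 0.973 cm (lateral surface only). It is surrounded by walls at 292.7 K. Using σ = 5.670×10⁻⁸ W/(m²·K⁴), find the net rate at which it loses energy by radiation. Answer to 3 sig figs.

Lateral area A = 2πrL = 2π×1.46×10⁻⁴×9.73×10⁻³ = 8.92577×10⁻⁶ m².
Net radiated power P_net = εσA(T⁴ − T₀⁴) = 0.447×5.670×10⁻⁸×8.92577×10⁻⁶×(1805⁴ − 292.7⁴).
T⁴ − T₀⁴ = 1.06147×10¹³ − 7.33991×10⁹ = 1.06074×10¹³ K⁴, so P_net = 2.40 W.

Net loss ≈ 2.40 W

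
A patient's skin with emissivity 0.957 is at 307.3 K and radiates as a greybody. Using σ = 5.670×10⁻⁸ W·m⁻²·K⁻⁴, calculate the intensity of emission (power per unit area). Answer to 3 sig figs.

Stefan–Boltzmann: I = εσT⁴ = 0.957 × 5.670×10⁻⁸ × (307.3)⁴ = 484 W/m².

I ≈ 484 W/m²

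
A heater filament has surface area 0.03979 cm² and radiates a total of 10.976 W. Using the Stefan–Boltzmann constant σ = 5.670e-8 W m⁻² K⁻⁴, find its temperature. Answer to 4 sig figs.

Area A = 0.03979 cm² = 3.979×10⁻⁶ m².
P = σAT⁴ ⇒ T = (P/(σA))^(1/4) = (10.976/(5.670×10⁻⁸×3.979×10⁻⁶))^(1/4) = 2641 K.

T ≈ 2641 K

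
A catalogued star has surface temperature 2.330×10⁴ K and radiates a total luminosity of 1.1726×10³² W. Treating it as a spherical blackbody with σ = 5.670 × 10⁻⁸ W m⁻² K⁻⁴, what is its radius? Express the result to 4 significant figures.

L = 4πR²σT⁴ ⇒ R = √(L/(4πσT⁴)).
σT⁴ = 1.67112×10¹⁰ W/m², so R = √(1.1726×10³²/(4π×1.67112×10¹⁰)) = 2.363×10¹⁰ m.

R ≈ 2.363×10¹⁰ m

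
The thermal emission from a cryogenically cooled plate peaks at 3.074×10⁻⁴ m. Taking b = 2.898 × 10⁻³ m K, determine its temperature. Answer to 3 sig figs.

Wien's law gives T = b/λ_max = (2.898×10⁻³ m·K)/(3.074×10⁻⁴ m) = 9.43 K.

T ≈ 9.43 K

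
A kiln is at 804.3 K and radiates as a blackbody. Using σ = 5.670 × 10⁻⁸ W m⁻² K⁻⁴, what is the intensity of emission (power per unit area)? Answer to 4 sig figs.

I ≈ 2.373×10⁴ W/m²

Stefan–Boltzmann: I = σT⁴ = 5.670×10⁻⁸ × (804.3)⁴ = 2.373×10⁴ W/m².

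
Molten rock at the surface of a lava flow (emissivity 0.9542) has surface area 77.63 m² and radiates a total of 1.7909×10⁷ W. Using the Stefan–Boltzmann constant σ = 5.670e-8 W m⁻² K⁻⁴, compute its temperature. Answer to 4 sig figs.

Area A = 77.63 m².
P = εσAT⁴ ⇒ T = (P/(εσA))^(1/4) = (1.7909×10⁷/(0.9542×5.670×10⁻⁸×77.63))^(1/4) = 1437 K.

T ≈ 1437 K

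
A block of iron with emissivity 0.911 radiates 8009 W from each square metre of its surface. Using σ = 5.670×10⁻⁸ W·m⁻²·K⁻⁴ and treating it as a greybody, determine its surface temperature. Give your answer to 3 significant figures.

I = εσT⁴, so T = (I/εσ)^(1/4) = (8009/(0.911×5.670×10⁻⁸))^(1/4) = 628 K.

T ≈ 628 K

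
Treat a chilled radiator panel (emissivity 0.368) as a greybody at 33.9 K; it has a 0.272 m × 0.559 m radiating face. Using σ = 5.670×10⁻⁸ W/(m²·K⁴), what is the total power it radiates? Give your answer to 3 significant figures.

P ≈ 4.19×10⁻³ W

Area A = 0.272 × 0.559 = 0.152048 m².
P = εσAT⁴ = 0.368 × 5.670×10⁻⁸ × 0.152048 × (33.9)⁴ = 4.19×10⁻³ W.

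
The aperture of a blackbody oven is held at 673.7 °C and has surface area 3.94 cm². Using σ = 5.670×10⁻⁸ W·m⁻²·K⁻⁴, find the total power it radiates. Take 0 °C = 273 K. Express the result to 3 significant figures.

T = 673.7 °C + 273 = 946.7 K.
Area A = 3.94 cm² = 3.94×10⁻⁴ m².
P = σAT⁴ = 5.670×10⁻⁸ × 3.94×10⁻⁴ × (946.7)⁴ = 17.9 W.

P ≈ 17.9 W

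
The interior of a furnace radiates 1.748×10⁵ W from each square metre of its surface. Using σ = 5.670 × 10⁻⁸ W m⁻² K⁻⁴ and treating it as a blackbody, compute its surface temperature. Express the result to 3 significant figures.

I = σT⁴, so T = (I/σ)^(1/4) = (1.748×10⁵/(5.670×10⁻⁸))^(1/4) = 1.33×10³ K.

T ≈ 1.33×10³ K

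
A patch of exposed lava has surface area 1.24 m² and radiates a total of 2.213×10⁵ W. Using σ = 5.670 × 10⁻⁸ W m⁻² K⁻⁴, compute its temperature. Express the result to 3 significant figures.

T ≈ 1.33×10³ K

Area A = 1.24 m².
P = σAT⁴ ⇒ T = (P/(σA))^(1/4) = (2.213×10⁵/(5.670×10⁻⁸×1.24))^(1/4) = 1.33×10³ K.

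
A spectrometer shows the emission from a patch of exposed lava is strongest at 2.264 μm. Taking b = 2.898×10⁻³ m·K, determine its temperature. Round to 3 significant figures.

T ≈ 1.28×10³ K

Wien's law gives T = b/λ_max = (2.898×10⁻³ m·K)/(2.264×10⁻⁶ m) = 1.28×10³ K.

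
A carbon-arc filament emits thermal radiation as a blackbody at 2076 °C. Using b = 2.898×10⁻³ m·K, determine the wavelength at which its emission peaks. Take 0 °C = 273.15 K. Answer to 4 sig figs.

λ_max ≈ 1234 nm

T = 2076 °C + 273.15 = 2349.15 K.
Wien's displacement law: λ_max = b/T = (2.898×10⁻³ m·K)/(2349.15 K) = 1.2336×10⁻⁶ m.
That is 1234 nm, in the infrared range.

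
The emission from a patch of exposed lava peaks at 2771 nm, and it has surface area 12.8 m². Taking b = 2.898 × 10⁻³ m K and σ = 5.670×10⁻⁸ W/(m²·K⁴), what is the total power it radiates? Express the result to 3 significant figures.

Wien's law: T = b/λ_max = 2.898×10⁻³/2.771×10⁻⁶ = 1045.83 K.
Area A = 12.8 m².
Then P = σAT⁴ = 5.670×10⁻⁸×12.8×(1045.83)⁴ = 8.68×10⁵ W.

P ≈ 8.68×10⁵ W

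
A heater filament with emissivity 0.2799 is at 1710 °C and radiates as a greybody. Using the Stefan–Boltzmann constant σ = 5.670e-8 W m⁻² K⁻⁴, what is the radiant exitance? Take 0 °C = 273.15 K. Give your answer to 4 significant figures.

I ≈ 2.455×10⁵ W/m²

T = 1710 °C + 273.15 = 1983.15 K.
Stefan–Boltzmann: I = εσT⁴ = 0.2799 × 5.670×10⁻⁸ × (1983.15)⁴ = 2.455×10⁵ W/m².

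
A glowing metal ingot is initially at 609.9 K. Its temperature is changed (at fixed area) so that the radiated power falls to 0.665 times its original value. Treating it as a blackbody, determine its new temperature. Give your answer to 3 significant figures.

P ∝ T⁴, so T₂/T₁ = (P₂/P₁)^(1/4) = (0.665)^(1/4) = 0.903037.
T₂ = 609.9 × 0.903037 = 551 K.

T₂ ≈ 551 K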